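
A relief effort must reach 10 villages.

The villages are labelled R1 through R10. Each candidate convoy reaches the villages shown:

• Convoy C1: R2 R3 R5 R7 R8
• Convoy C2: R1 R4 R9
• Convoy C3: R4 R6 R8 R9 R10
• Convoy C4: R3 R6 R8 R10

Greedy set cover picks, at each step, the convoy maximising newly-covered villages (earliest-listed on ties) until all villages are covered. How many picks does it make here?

Greedy: pick C1 (covers 5 new) → pick C3 (covers 4 new) → pick C2 (covers 1 new). Total picks: 3.

3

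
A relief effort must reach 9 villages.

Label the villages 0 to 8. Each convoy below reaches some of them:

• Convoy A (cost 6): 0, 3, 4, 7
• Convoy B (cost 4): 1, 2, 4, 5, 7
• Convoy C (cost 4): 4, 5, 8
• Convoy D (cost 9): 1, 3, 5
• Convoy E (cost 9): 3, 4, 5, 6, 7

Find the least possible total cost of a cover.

A, B, C, E together cover every village (A ∪ B ∪ C ∪ E = {0, 1, 2, 3, 4, 5, 6, 7, 8}); total cost 6 + 4 + 4 + 9 = 23.
No covering selection has total cost below 23.

23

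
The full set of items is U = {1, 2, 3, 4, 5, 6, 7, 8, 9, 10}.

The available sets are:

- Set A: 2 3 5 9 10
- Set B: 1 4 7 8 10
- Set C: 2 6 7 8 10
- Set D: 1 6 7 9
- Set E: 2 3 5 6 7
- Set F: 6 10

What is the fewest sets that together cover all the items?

A, B, and C cover everything between them: the union {1, 2, 3, 4, 5, 6, 7, 8, 9, 10} is all of U.
Only B contains 4, so B is forced; the remaining 5 items need at least 2 more sets (each remaining set adds at most 4) — so at least 3 sets are needed, and 3 is optimal.

3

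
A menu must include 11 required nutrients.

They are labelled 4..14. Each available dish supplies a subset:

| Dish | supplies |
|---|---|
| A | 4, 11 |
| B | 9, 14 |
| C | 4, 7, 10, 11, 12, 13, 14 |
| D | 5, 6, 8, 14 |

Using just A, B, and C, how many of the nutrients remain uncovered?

3

Union of A, B, C = {4, 7, 9, 10, 11, 12, 13, 14}.
Not covered: 5, 6, 8 — 3 nutrients.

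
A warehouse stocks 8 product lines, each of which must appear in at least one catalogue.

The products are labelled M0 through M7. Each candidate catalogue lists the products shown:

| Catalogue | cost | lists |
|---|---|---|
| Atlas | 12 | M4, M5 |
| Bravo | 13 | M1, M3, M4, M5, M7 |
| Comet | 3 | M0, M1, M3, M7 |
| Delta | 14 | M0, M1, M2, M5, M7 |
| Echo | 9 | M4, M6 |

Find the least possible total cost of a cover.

26

Comet, Delta, Echo together cover every product (Comet ∪ Delta ∪ Echo = {M0, M1, M2, M3, M4, M5, M6, M7}); total cost 3 + 14 + 9 = 26.
No covering selection has total cost below 26.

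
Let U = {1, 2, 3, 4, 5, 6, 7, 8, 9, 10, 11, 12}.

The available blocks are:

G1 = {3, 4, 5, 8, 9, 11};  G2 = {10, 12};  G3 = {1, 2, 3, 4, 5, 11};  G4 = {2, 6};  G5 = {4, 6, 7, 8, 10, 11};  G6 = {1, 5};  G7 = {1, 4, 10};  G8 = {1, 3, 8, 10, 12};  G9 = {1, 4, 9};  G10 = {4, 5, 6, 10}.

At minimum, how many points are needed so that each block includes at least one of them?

H = {1, 5, 6, 10} meets every block (each contains at least one member of H), and |H| = 4.
No choice of 3 points meets every block, so 4 is the minimum.

4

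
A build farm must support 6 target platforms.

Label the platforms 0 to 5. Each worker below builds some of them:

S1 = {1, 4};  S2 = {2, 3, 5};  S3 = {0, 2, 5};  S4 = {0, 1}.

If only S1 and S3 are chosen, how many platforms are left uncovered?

1

Union of S1, S3 = {0, 1, 2, 4, 5}.
Not covered: 3 — 1 platform.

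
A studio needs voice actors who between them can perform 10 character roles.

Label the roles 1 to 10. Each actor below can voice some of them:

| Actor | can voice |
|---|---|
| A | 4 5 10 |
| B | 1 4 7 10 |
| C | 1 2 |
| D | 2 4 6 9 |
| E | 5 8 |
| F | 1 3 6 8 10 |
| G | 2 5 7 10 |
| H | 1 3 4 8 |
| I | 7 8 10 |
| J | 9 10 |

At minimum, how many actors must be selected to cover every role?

3

D and F and G together: D ∪ F ∪ G = {1, 2, 3, 4, 5, 6, 7, 8, 9, 10} — every role is covered.
No 2 of the 10 actors cover everything (all 45 combinations miss at least one role), so 3 is optimal.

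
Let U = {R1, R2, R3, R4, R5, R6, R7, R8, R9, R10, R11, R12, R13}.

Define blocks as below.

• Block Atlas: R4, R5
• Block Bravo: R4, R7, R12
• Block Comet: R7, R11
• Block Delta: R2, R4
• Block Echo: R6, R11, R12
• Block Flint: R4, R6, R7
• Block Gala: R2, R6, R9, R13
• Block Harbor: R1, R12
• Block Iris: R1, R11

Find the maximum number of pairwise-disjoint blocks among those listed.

4

Atlas, Comet, Gala, Harbor are pairwise disjoint (Atlas={R4,R5}; Comet={R7,R11}; Gala={R2,R6,R9,R13}; Harbor={R1,R12}).
Every remaining block overlaps one of these, and no 5 of the listed blocks are pairwise disjoint, so 4 is the maximum.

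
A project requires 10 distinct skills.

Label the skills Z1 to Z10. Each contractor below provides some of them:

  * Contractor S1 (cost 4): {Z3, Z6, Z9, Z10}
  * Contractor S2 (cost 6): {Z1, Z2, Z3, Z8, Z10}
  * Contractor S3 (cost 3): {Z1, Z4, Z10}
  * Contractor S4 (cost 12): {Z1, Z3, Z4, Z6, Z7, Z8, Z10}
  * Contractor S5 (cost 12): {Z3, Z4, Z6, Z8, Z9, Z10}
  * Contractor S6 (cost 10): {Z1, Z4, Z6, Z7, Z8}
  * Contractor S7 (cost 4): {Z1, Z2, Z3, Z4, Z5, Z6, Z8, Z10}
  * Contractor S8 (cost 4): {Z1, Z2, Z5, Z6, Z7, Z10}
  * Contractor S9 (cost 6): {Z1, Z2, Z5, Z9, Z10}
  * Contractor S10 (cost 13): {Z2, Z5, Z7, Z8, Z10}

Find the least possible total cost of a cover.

S1, S7, S8 together cover every skill (S1 ∪ S7 ∪ S8 = {Z1, Z2, Z3, Z4, Z5, Z6, Z7, Z8, Z9, Z10}); total cost 4 + 4 + 4 = 12.
No covering selection has total cost below 12.

12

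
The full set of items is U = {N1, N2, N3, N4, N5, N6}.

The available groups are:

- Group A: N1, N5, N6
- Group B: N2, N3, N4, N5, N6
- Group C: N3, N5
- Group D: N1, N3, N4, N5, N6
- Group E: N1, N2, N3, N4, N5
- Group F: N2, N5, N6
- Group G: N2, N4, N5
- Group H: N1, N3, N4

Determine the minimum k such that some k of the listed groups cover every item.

2

B and E cover everything between them: the union {N1, N2, N3, N4, N5, N6} is all of U.
No single group has all 6 items (the largest, B, has 5), so 2 is optimal.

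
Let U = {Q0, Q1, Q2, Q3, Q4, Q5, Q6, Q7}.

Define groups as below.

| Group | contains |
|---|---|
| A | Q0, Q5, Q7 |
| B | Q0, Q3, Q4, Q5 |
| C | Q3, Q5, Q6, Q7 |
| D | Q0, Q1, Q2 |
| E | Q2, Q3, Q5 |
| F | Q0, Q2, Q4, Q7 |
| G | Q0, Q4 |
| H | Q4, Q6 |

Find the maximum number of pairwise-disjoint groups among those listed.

D, H are pairwise disjoint (D={Q0,Q1,Q2}; H={Q4,Q6}).
Every remaining group overlaps one of these, and no 3 of the listed groups are pairwise disjoint, so 2 is the maximum.

2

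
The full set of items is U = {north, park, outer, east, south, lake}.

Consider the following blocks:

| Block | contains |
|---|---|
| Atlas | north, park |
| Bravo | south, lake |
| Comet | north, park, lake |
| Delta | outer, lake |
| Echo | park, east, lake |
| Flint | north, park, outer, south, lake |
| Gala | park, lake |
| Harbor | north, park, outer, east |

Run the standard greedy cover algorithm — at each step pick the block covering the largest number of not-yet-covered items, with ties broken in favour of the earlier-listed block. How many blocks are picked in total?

2

Greedy: pick Flint (covers 5 new) → pick Echo (covers 1 new). Total picks: 2.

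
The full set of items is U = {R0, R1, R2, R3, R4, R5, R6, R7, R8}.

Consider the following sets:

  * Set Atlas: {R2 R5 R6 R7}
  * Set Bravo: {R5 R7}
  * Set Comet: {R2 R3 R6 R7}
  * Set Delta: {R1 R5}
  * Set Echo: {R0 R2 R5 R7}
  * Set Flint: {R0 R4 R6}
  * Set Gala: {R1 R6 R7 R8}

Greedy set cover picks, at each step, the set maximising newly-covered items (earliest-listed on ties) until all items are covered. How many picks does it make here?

Greedy: pick Atlas (covers 4 new) → pick Flint (covers 2 new) → pick Gala (covers 2 new) → pick Comet (covers 1 new). Total picks: 4.

4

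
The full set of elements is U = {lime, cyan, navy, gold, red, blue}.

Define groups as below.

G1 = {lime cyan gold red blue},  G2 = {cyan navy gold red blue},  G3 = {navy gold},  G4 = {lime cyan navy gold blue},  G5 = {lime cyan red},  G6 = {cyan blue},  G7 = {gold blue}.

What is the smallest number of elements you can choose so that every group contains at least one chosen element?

H = {cyan, gold} meets every group (each contains at least one member of H), and |H| = 2.
The groups G3, G5 are pairwise disjoint, so any hitting set needs a separate element for each — at least 2. Hence 2 is optimal.

2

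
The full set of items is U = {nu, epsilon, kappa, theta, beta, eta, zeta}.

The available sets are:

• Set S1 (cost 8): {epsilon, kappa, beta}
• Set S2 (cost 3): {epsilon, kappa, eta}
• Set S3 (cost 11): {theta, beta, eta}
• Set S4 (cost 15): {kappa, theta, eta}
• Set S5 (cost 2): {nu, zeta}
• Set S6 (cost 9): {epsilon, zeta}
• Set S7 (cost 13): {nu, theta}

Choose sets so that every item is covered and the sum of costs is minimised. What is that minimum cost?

S2, S3, S5 together cover every item (S2 ∪ S3 ∪ S5 = {nu, epsilon, kappa, theta, beta, eta, zeta}); total cost 3 + 11 + 2 = 16.
No covering selection has total cost below 16.

16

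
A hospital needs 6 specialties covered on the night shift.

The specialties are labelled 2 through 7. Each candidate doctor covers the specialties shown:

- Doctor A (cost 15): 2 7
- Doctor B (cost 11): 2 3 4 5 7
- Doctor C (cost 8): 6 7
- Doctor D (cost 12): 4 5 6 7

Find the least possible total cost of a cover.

19

B, C together cover every specialty (B ∪ C = {2, 3, 4, 5, 6, 7}); total cost 11 + 8 = 19.
No covering selection has total cost below 19.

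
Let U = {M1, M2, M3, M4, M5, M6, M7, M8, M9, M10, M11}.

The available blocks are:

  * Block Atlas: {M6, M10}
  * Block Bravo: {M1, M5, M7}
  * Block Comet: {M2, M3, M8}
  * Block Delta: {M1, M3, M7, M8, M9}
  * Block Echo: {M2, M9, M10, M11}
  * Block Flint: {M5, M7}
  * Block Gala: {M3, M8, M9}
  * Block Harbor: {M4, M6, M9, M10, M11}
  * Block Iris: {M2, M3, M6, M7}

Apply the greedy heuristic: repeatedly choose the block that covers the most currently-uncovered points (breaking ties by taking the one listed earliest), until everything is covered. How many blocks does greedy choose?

4

Greedy: pick Delta (covers 5 new) → pick Harbor (covers 4 new) → pick Bravo (covers 1 new) → pick Comet (covers 1 new). Total picks: 4.
(The true minimum cover uses only 3 blocks, so greedy is not optimal here.)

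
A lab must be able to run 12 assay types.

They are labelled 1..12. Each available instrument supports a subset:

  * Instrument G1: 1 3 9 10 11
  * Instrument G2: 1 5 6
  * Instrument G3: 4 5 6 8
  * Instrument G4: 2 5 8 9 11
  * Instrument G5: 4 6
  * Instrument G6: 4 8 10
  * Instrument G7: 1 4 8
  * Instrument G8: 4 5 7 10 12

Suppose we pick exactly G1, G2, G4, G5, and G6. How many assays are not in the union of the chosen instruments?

2

Union of G1, G2, G4, G5, G6 = {1, 2, 3, 4, 5, 6, 8, 9, 10, 11}.
Not covered: 7, 12 — 2 assays.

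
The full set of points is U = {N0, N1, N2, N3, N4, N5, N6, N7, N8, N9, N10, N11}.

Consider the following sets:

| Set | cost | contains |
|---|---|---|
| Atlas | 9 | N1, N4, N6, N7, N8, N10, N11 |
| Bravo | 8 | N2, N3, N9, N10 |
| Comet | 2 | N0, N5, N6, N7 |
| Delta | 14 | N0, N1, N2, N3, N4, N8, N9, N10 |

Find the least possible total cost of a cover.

19

Atlas, Bravo, Comet together cover every point (Atlas ∪ Bravo ∪ Comet = {N0, N1, N2, N3, N4, N5, N6, N7, N8, N9, N10, N11}); total cost 9 + 8 + 2 = 19.
No covering selection has total cost below 19.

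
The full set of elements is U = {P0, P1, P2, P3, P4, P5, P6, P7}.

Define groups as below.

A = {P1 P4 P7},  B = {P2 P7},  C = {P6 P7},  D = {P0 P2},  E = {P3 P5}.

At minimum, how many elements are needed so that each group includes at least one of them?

3

Take H = {P0, P3, P7}. Each listed group contains at least one of these, so H is a hitting set of size 3.
The groups A, D, E are pairwise disjoint, so any hitting set needs a separate element for each — at least 3. Hence 3 is optimal.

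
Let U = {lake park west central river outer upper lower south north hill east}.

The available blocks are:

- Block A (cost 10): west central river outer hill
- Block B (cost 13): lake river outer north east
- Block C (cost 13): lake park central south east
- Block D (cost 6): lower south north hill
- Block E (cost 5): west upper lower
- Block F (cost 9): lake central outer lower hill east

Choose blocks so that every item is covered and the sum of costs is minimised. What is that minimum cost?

34

A, C, D, E together cover every item (A ∪ C ∪ D ∪ E = {lake, park, west, central, river, outer, upper, lower, south, north, hill, east}); total cost 10 + 13 + 6 + 5 = 34.
The greedy pick D, F, E, A, C costs 43; no covering selection beats 34.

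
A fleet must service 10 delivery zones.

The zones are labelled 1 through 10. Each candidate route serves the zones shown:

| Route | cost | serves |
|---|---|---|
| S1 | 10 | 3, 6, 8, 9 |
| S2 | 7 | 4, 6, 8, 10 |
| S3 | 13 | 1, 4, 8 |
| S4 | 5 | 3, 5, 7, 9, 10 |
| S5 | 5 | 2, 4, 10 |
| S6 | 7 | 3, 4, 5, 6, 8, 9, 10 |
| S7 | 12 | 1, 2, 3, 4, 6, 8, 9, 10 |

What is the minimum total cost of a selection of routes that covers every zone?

S4, S7 together cover every zone (S4 ∪ S7 = {1, 2, 3, 4, 5, 6, 7, 8, 9, 10}); total cost 5 + 12 = 17.
The greedy pick S4, S2, S5, S7 costs 29; no covering selection beats 17.

17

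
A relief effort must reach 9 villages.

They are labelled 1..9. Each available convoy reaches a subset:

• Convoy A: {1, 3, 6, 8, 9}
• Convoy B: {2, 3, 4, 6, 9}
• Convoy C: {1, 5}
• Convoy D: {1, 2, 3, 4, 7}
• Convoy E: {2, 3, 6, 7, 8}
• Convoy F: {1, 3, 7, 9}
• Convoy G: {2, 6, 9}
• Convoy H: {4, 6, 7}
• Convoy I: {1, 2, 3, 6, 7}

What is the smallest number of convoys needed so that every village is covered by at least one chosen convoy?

A and C and D together: A ∪ C ∪ D = {1, 2, 3, 4, 5, 6, 7, 8, 9} — every village is covered.
Only C contains 5, so C is forced; the remaining 7 villages need at least 2 more convoys (each remaining convoy adds at most 5) — so at least 3 convoys are needed, and 3 is optimal.

3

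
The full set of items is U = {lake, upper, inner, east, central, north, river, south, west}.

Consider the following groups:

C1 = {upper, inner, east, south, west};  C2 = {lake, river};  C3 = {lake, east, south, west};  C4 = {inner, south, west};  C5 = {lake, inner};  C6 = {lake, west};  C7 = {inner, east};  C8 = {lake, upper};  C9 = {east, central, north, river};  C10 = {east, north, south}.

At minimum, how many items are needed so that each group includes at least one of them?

H = {lake, inner, east} meets every group (each contains at least one member of H), and |H| = 3.
The groups C4, C8, C9 are pairwise disjoint, so any hitting set needs a separate item for each — at least 3. Hence 3 is optimal.

3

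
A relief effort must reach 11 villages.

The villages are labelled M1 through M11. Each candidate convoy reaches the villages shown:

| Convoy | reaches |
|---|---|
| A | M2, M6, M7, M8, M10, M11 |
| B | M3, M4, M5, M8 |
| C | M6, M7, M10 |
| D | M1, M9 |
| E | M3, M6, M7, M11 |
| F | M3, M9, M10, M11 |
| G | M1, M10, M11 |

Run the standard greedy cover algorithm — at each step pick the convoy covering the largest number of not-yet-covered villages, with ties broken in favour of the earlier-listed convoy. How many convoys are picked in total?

3

Greedy: pick A (covers 6 new) → pick B (covers 3 new) → pick D (covers 2 new). Total picks: 3.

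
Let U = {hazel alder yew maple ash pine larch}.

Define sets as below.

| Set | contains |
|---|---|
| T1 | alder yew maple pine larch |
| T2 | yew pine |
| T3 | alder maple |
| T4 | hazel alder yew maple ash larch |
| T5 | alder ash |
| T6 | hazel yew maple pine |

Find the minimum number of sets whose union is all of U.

T2 and T4 cover everything between them: the union {hazel, alder, yew, maple, ash, pine, larch} is all of U.
No single set has all 7 points (the largest, T4, has 6), so 2 is optimal.

2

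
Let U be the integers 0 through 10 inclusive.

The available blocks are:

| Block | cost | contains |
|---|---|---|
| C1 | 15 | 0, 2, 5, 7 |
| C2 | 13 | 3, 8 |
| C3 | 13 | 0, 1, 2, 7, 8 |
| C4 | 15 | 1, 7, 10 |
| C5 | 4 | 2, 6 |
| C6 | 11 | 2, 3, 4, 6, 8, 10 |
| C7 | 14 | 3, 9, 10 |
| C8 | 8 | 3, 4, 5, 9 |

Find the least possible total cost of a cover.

C3, C6, C8 together cover every element (C3 ∪ C6 ∪ C8 = {0, 1, 2, 3, 4, 5, 6, 7, 8, 9, 10}); total cost 13 + 11 + 8 = 32.
No covering selection has total cost below 32.

32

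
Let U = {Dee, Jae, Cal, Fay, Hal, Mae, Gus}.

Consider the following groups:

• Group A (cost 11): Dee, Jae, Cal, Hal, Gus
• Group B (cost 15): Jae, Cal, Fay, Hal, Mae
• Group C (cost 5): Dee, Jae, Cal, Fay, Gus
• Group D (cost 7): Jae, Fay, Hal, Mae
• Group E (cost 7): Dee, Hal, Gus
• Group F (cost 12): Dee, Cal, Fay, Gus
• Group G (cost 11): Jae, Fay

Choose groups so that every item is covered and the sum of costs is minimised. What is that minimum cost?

C, D together cover every item (C ∪ D = {Dee, Jae, Cal, Fay, Hal, Mae, Gus}); total cost 5 + 7 = 12.
No covering selection has total cost below 12.

12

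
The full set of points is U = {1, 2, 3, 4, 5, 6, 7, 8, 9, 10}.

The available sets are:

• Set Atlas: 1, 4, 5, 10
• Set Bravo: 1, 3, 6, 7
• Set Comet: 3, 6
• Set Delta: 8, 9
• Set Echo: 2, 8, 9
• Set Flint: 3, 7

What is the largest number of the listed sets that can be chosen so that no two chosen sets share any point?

3

Atlas, Delta, Flint are pairwise disjoint (Atlas={1,4,5,10}; Delta={8,9}; Flint={3,7}).
Every remaining set overlaps one of these, and no 4 of the listed sets are pairwise disjoint, so 3 is the maximum.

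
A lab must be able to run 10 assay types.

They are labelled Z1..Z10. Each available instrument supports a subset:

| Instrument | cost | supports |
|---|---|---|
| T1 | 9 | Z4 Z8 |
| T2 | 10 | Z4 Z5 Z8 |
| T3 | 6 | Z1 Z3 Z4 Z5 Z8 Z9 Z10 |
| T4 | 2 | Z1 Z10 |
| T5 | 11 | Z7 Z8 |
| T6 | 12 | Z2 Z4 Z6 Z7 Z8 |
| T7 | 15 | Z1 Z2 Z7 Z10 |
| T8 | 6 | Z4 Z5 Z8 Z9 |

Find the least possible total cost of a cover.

T3, T6 together cover every assay (T3 ∪ T6 = {Z1, Z2, Z3, Z4, Z5, Z6, Z7, Z8, Z9, Z10}); total cost 6 + 12 = 18.
No covering selection has total cost below 18.

18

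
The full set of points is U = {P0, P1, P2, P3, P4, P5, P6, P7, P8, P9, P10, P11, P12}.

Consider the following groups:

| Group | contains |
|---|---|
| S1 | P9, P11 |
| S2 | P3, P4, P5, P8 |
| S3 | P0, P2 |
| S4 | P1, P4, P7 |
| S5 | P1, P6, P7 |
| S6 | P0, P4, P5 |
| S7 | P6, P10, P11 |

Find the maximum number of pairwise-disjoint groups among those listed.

4

S1, S2, S3, S5 are pairwise disjoint (S1={P9,P11}; S2={P3,P4,P5,P8}; S3={P0,P2}; S5={P1,P6,P7}).
Every remaining group overlaps one of these, and no 5 of the listed groups are pairwise disjoint, so 4 is the maximum.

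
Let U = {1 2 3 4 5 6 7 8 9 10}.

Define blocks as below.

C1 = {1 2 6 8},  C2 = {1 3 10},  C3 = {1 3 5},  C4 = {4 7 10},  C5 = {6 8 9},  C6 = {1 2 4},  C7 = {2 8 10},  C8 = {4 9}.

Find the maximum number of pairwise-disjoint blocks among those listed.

3

C3, C7, C8 are pairwise disjoint (C3={1,3,5}; C7={2,8,10}; C8={4,9}).
Every remaining block overlaps one of these, and no 4 of the listed blocks are pairwise disjoint, so 3 is the maximum.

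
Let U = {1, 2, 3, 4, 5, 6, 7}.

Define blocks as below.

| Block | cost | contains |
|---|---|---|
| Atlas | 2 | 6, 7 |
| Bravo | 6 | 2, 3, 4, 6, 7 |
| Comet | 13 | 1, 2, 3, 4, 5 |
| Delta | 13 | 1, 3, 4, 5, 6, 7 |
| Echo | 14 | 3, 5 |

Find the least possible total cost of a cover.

15

Atlas, Comet together cover every item (Atlas ∪ Comet = {1, 2, 3, 4, 5, 6, 7}); total cost 2 + 13 = 15.
The greedy pick Atlas, Bravo, Comet costs 21; no covering selection beats 15.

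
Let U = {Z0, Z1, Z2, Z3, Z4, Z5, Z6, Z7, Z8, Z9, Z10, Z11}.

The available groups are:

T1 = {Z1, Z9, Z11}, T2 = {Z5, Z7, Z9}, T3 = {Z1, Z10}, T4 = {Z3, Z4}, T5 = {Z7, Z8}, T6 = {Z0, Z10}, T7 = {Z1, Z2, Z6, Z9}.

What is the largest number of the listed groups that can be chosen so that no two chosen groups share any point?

T4, T5, T6, T7 are pairwise disjoint (T4={Z3,Z4}; T5={Z7,Z8}; T6={Z0,Z10}; T7={Z1,Z2,Z6,Z9}).
Every remaining group overlaps one of these, and no 5 of the listed groups are pairwise disjoint, so 4 is the maximum.

4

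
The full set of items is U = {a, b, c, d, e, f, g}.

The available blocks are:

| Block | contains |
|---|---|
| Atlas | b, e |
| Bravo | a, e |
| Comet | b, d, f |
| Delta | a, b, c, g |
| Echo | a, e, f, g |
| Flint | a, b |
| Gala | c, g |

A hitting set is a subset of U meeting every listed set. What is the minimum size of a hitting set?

3

The 3 items {a, b, c} hit every block.
The blocks Bravo, Comet, Gala are pairwise disjoint, so any hitting set needs a separate item for each — at least 3. Hence 3 is optimal.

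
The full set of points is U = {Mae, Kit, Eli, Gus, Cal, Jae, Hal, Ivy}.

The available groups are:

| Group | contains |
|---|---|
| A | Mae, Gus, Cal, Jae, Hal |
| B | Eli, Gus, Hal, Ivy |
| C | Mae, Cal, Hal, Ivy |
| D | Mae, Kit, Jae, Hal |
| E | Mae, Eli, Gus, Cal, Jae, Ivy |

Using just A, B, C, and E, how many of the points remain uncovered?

1

Union of A, B, C, E = {Mae, Eli, Gus, Cal, Jae, Hal, Ivy}.
Not covered: Kit — 1 point.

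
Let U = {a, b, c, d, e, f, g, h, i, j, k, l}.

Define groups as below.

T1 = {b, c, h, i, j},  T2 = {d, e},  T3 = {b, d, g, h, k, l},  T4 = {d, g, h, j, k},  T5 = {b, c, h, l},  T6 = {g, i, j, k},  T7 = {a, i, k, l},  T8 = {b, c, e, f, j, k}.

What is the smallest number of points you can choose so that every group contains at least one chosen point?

Take T = {d, h, k}. Each listed group contains at least one of these, so T is a hitting set of size 3.
The groups T2, T5, T6 are pairwise disjoint, so any hitting set needs a separate point for each — at least 3. Hence 3 is optimal.

3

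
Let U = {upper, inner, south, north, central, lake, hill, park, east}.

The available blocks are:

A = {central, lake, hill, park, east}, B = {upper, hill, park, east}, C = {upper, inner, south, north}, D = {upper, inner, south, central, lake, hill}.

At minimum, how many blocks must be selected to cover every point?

2

A and C cover everything between them: the union {upper, inner, south, north, central, lake, hill, park, east} is all of U.
No single block has all 9 points (the largest, D, has 6), so 2 is optimal.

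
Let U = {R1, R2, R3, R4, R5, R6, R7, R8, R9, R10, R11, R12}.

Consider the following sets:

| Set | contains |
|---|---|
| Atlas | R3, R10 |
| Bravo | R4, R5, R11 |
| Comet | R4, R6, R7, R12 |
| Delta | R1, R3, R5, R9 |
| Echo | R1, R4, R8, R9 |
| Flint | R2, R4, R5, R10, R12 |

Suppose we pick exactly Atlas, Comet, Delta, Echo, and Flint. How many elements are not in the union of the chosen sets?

Union of Atlas, Comet, Delta, Echo, Flint = {R1, R2, R3, R4, R5, R6, R7, R8, R9, R10, R12}.
Not covered: R11 — 1 element.

1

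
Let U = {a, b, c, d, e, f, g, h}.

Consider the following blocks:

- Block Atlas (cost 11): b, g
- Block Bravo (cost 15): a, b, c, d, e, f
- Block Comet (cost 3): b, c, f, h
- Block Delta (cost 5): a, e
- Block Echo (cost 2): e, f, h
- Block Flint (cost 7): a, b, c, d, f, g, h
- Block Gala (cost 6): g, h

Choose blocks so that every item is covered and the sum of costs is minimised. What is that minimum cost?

Echo, Flint together cover every item (Echo ∪ Flint = {a, b, c, d, e, f, g, h}); total cost 2 + 7 = 9.
No covering selection has total cost below 9.

9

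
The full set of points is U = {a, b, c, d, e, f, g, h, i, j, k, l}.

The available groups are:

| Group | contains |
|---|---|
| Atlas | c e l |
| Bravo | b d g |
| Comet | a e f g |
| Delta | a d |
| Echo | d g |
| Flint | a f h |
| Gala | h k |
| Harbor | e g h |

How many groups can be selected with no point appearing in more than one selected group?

Atlas, Echo, Gala are pairwise disjoint (Atlas={c,e,l}; Echo={d,g}; Gala={h,k}).
Every remaining group overlaps one of these, and no 4 of the listed groups are pairwise disjoint, so 3 is the maximum.

3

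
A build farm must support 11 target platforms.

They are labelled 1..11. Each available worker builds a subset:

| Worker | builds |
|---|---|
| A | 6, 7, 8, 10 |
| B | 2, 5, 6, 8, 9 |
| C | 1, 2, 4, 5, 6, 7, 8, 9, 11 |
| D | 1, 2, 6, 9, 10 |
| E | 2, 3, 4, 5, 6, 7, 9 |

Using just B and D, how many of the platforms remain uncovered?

Union of B, D = {1, 2, 5, 6, 8, 9, 10}.
Not covered: 3, 4, 7, 11 — 4 platforms.

4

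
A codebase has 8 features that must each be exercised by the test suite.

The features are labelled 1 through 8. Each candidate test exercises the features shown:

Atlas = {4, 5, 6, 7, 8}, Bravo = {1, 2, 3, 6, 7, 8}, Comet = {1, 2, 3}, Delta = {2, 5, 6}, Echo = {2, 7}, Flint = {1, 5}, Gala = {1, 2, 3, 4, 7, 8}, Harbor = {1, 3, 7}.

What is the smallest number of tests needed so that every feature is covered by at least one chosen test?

Take {Atlas, Bravo}. Their union is {1, 2, 3, 4, 5, 6, 7, 8}, which is all 8 features.
No single test has all 8 features (the largest, Bravo, has 6), so 2 is optimal.

2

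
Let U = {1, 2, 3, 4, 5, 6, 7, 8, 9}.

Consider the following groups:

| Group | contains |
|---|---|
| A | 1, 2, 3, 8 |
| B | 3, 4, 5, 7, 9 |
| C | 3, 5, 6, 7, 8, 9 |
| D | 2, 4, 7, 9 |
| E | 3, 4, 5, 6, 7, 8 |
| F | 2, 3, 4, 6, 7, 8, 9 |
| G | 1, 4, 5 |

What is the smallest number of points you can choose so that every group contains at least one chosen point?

Take H = {1, 7}. Each listed group contains at least one of these, so H is a hitting set of size 2.
No single point lies in every group, so at least 2 are needed and 2 is optimal.

2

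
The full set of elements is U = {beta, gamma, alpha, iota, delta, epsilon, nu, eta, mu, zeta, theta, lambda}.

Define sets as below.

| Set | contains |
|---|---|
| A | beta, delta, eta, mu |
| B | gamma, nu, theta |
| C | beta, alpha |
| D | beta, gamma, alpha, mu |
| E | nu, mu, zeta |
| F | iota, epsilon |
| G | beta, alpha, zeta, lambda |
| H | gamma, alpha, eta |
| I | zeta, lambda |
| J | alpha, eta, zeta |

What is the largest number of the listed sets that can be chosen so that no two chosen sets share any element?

4

A, B, F, I are pairwise disjoint (A={beta,delta,eta,mu}; B={gamma,nu,theta}; F={iota,epsilon}; I={zeta,lambda}).
Every remaining set overlaps one of these, and no 5 of the listed sets are pairwise disjoint, so 4 is the maximum.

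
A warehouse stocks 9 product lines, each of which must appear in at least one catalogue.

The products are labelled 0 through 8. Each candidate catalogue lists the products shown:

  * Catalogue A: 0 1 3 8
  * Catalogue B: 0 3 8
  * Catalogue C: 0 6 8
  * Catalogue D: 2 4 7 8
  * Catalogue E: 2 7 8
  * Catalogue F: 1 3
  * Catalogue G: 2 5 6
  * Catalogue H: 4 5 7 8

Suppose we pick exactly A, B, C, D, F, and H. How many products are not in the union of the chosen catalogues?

Union of A, B, C, D, F, H = {0, 1, 2, 3, 4, 5, 6, 7, 8} — that's every product, so 0 are uncovered.

0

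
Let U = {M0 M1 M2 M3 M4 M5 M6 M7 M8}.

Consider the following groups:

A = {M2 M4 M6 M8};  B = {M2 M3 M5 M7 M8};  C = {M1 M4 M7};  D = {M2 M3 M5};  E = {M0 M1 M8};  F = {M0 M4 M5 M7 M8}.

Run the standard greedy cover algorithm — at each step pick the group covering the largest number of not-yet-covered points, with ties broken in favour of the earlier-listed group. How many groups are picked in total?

3

Greedy: pick B (covers 5 new) → pick A (covers 2 new) → pick E (covers 2 new). Total picks: 3.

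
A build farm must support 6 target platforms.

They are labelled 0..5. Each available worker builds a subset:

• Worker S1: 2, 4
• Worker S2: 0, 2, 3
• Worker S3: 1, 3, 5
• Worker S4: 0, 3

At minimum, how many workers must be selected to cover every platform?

S1 and S3 and S4 together: S1 ∪ S3 ∪ S4 = {0, 1, 2, 3, 4, 5} — every platform is covered.
Only S3 contains 1, so S3 is forced; the remaining 3 platforms need at least 2 more workers (each remaining worker adds at most 2) — so at least 3 workers are needed, and 3 is optimal.

3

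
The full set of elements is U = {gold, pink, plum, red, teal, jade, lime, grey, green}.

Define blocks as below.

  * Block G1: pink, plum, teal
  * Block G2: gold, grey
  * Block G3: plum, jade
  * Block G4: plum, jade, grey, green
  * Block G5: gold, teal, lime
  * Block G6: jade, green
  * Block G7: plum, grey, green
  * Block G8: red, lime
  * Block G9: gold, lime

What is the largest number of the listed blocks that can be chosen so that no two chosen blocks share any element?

4

G1, G2, G6, G8 are pairwise disjoint (G1={pink,plum,teal}; G2={gold,grey}; G6={jade,green}; G8={red,lime}).
Every remaining block overlaps one of these, and no 5 of the listed blocks are pairwise disjoint, so 4 is the maximum.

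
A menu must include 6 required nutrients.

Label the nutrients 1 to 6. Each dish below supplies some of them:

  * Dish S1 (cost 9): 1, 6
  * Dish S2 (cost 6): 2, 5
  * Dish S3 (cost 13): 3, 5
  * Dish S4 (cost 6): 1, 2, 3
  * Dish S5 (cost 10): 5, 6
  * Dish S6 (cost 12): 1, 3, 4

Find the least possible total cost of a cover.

27

S1, S2, S6 together cover every nutrient (S1 ∪ S2 ∪ S6 = {1, 2, 3, 4, 5, 6}); total cost 9 + 6 + 12 = 27.
The greedy pick S4, S5, S6 costs 28; no covering selection beats 27.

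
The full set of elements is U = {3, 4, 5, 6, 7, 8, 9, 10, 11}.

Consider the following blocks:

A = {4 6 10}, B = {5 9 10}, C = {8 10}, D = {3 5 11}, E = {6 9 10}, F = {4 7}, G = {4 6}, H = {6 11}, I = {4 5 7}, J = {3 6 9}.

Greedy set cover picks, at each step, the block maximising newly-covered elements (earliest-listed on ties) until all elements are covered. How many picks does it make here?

Greedy: pick A (covers 3 new) → pick D (covers 3 new) → pick B (covers 1 new) → pick C (covers 1 new) → pick F (covers 1 new). Total picks: 5.
(The true minimum cover uses only 4 blocks, so greedy is not optimal here.)

5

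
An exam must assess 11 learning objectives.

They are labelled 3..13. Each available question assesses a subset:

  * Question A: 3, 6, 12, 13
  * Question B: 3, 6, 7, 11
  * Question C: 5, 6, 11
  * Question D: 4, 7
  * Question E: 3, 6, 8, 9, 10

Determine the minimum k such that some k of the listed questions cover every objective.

Take {A, C, D, E}. Their union is {3, 4, 5, 6, 7, 8, 9, 10, 11, 12, 13}, which is all 11 objectives.
Only E contains 8, so E is forced; the remaining 6 objectives need at least 3 more questions (each remaining question adds at most 2) — so at least 4 questions are needed, and 4 is optimal.

4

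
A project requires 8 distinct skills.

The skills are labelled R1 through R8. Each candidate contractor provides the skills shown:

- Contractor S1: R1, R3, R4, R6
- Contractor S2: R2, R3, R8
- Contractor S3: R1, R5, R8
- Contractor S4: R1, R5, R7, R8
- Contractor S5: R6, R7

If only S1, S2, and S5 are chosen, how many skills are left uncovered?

Union of S1, S2, S5 = {R1, R2, R3, R4, R6, R7, R8}.
Not covered: R5 — 1 skill.

1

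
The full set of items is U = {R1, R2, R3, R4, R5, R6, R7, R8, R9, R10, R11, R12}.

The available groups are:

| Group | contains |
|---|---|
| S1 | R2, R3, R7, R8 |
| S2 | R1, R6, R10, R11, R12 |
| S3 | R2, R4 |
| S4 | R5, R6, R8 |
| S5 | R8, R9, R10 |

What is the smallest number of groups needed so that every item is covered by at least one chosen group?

Take {S1, S2, S3, S4, S5}. Their union is {R1, R2, R3, R4, R5, R6, R7, R8, R9, R10, R11, R12}, which is all 12 items.
No 4 of the 5 groups cover everything (all 5 combinations miss at least one item), so 5 is optimal.

5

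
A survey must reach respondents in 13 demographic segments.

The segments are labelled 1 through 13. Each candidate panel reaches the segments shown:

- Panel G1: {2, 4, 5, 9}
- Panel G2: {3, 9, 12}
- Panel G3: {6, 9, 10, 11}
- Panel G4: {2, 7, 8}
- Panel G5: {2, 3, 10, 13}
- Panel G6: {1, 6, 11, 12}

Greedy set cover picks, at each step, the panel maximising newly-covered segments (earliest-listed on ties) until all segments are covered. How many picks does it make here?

Greedy: pick G1 (covers 4 new) → pick G6 (covers 4 new) → pick G5 (covers 3 new) → pick G4 (covers 2 new). Total picks: 4.

4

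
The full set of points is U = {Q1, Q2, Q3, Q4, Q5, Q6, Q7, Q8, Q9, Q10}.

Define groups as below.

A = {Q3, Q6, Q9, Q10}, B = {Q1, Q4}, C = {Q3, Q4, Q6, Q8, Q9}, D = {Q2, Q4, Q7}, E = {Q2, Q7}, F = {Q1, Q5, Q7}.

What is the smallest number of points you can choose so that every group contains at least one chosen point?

3

H = {Q1, Q3, Q7} meets every group (each contains at least one member of H), and |H| = 3.
The groups A, B, E are pairwise disjoint, so any hitting set needs a separate point for each — at least 3. Hence 3 is optimal.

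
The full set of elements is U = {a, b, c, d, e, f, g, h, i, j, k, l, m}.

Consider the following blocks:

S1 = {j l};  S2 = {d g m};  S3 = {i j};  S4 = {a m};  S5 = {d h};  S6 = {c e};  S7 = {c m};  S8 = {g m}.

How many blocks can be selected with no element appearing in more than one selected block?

4

S3, S4, S5, S6 are pairwise disjoint (S3={i,j}; S4={a,m}; S5={d,h}; S6={c,e}).
Every remaining block overlaps one of these, and no 5 of the listed blocks are pairwise disjoint, so 4 is the maximum.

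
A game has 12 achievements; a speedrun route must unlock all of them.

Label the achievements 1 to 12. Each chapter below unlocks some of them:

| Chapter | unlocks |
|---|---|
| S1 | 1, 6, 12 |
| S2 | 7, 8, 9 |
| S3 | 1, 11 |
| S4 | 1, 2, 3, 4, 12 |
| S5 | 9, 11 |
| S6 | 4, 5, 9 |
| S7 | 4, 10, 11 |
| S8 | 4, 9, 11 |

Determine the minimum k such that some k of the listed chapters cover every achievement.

Take {S1, S2, S4, S6, S7}. Their union is {1, 2, 3, 4, 5, 6, 7, 8, 9, 10, 11, 12}, which is all 12 achievements.
No 4 of the 8 chapters cover everything (all 70 combinations miss at least one achievement), so 5 is optimal.

5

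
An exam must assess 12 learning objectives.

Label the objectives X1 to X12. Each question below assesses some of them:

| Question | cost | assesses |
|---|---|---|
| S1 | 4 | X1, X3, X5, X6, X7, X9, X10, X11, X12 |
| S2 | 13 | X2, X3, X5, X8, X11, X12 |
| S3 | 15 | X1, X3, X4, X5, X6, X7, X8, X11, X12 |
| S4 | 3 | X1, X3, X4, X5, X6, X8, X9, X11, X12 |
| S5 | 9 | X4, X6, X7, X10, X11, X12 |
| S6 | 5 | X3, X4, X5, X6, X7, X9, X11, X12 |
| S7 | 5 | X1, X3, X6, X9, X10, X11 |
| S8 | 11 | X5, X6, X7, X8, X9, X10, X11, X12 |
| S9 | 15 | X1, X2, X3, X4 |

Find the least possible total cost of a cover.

20

S1, S2, S4 together cover every objective (S1 ∪ S2 ∪ S4 = {X1, X2, X3, X4, X5, X6, X7, X8, X9, X10, X11, X12}); total cost 4 + 13 + 3 = 20.
No covering selection has total cost below 20.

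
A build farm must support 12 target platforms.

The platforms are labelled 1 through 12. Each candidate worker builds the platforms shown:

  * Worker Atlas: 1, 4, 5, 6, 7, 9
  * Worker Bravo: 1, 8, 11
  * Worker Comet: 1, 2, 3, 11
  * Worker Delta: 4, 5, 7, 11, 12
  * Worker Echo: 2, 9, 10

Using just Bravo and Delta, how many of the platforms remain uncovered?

Union of Bravo, Delta = {1, 4, 5, 7, 8, 11, 12}.
Not covered: 2, 3, 6, 9, 10 — 5 platforms.

5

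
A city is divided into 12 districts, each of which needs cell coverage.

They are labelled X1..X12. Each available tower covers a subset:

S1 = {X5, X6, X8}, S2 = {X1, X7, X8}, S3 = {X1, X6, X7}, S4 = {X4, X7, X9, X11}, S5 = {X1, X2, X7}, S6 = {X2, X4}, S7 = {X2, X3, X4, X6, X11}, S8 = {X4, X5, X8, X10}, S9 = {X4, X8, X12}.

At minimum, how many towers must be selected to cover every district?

5

Take {S4, S5, S7, S8, S9}. Their union is {X1, X2, X3, X4, X5, X6, X7, X8, X9, X10, X11, X12}, which is all 12 districts.
No 4 of the 9 towers cover everything (all 126 combinations miss at least one district), so 5 is optimal.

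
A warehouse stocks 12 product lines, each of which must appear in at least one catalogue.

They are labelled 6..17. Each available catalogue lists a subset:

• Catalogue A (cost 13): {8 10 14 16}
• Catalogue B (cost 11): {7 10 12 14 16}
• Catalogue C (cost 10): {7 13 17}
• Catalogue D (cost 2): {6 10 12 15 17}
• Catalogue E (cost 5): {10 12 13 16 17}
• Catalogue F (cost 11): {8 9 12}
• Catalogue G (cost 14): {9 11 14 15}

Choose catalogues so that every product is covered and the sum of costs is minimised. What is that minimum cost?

39

A, C, D, G together cover every product (A ∪ C ∪ D ∪ G = {6, 7, 8, 9, 10, 11, 12, 13, 14, 15, 16, 17}); total cost 13 + 10 + 2 + 14 = 39.
The greedy pick D, E, G, C, F costs 42; no covering selection beats 39.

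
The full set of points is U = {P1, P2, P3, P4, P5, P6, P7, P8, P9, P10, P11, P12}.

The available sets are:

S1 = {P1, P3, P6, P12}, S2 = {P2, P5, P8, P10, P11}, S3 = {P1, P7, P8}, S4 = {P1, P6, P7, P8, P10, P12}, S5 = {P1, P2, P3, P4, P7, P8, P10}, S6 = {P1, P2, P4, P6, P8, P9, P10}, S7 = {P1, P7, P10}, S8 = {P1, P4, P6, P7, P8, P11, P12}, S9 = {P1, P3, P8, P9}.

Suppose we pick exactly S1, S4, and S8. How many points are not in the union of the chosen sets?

3

Union of S1, S4, S8 = {P1, P3, P4, P6, P7, P8, P10, P11, P12}.
Not covered: P2, P5, P9 — 3 points.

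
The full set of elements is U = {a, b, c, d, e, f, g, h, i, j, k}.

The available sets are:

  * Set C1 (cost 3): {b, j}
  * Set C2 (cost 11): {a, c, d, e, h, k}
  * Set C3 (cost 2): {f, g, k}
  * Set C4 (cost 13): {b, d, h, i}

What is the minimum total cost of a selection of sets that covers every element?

C1, C2, C3, C4 together cover every element (C1 ∪ C2 ∪ C3 ∪ C4 = {a, b, c, d, e, f, g, h, i, j, k}); total cost 3 + 11 + 2 + 13 = 29.
No covering selection has total cost below 29.

29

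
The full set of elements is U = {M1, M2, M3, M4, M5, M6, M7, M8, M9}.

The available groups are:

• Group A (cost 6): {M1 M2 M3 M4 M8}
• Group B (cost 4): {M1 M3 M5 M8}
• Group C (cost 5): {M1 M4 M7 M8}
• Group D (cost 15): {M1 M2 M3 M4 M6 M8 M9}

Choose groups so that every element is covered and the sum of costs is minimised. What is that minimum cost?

24

B, C, D together cover every element (B ∪ C ∪ D = {M1, M2, M3, M4, M5, M6, M7, M8, M9}); total cost 4 + 5 + 15 = 24.
No covering selection has total cost below 24.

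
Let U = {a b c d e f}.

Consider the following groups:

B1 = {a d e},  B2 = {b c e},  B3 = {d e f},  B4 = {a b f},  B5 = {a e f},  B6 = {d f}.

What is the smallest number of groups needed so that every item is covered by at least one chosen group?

3

B2, B3, and B4 cover everything between them: the union {a, b, c, d, e, f} is all of U.
Only B2 contains c, so B2 is forced; the remaining 3 items need at least 2 more groups (each remaining group adds at most 2) — so at least 3 groups are needed, and 3 is optimal.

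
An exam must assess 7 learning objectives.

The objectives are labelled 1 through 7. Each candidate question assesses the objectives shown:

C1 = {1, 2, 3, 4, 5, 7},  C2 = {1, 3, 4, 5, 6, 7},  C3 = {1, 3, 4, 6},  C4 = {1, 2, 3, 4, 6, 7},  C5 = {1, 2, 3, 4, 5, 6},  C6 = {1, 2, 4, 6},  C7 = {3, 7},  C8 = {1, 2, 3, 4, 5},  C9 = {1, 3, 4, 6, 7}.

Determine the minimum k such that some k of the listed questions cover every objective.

2

Take {C2, C5}. Their union is {1, 2, 3, 4, 5, 6, 7}, which is all 7 objectives.
No single question has all 7 objectives (the largest, C1, has 6), so 2 is optimal.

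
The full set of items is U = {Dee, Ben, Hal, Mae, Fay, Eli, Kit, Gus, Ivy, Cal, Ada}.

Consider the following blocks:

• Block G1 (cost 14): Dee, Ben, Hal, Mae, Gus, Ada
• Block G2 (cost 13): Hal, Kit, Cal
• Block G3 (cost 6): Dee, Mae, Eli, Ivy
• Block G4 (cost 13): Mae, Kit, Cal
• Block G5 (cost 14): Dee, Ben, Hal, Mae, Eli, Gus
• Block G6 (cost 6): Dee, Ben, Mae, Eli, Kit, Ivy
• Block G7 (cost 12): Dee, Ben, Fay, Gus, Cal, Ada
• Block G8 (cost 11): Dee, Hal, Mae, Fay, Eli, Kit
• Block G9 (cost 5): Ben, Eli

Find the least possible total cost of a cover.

29

G3, G7, G8 together cover every item (G3 ∪ G7 ∪ G8 = {Dee, Ben, Hal, Mae, Fay, Eli, Kit, Gus, Ivy, Cal, Ada}); total cost 6 + 12 + 11 = 29.
No covering selection has total cost below 29.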